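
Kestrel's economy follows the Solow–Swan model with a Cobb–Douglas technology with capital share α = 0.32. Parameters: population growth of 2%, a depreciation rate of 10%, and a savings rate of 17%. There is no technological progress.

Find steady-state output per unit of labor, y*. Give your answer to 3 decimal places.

At the steady state, Δk = 0, so s·k^α = (n + δ)·k.
Dividing both sides by k: k^(1−α) = s / (n + δ).
k^0.68 = 0.17 / (0.020 + 0.100) = 0.17 / 0.120 = 1.4167
k* = 1.4167^(1/0.68) ≈ 1.6690
y* = (k*)^α = 1.6690^0.32 ≈ 1.1781

y* ≈ 1.178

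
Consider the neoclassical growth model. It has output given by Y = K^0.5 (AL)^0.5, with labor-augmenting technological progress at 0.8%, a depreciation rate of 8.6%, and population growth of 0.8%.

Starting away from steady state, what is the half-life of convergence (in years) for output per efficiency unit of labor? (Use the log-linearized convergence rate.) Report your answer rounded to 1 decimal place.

Near the steady state the convergence rate is λ = (1 − α)(n + g + δ).
λ = (1 − 0.5) × 0.102 = 0.5 × 0.102 = 0.0510
Half-life = ln 2 / λ = 0.6931 / 0.0510 ≈ 13.59 years

t_½ ≈ 13.6 years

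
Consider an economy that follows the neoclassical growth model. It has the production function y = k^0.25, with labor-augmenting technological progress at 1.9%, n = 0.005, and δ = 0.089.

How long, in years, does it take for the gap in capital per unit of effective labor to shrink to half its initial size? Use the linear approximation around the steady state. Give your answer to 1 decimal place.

Near the steady state the convergence rate is λ = (1 − α)(n + g + δ).
λ = (1 − 0.25) × 0.113 = 0.75 × 0.113 = 0.08475
Half-life = ln 2 / λ = 0.6931 / 0.08475 ≈ 8.18 years

about 8.2 years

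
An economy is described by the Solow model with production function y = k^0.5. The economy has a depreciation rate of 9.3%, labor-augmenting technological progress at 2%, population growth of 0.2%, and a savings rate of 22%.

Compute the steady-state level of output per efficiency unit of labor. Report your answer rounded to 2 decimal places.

y* = 1.91

At the steady state, Δk = 0, so s·k^α = (n + g + δ)·k.
Rearranging, k^(1−α) = s / (n + g + δ).
k^0.5 = 0.22 / (0.002 + 0.020 + 0.093) = 0.22 / 0.115 = 1.9130
k* = 1.9130^(1/0.5) ≈ 3.6596
y* = (k*)^α = 3.6596^0.5 ≈ 1.9130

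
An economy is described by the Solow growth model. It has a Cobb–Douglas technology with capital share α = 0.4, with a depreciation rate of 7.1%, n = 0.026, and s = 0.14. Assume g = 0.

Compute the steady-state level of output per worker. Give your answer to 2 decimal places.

y* ≈ 1.28

Steady state requires s·f(k) = (n + δ)·k, i.e. s·k^α = (n + δ)·k.
Rearranging, k^(1−α) = s / (n + δ).
k^0.6 = 0.14 / (0.026 + 0.071) = 0.14 / 0.097 = 1.4433
k* = 1.4433^(1/0.6) ≈ 1.8433
y* = (k*)^α = 1.8433^0.4 ≈ 1.2771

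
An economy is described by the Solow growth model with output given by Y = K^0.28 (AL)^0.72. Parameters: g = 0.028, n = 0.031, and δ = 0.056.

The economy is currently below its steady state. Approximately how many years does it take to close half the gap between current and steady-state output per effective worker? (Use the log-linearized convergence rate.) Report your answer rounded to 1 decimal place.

Near the steady state the convergence rate is λ = (1 − α)(n + g + δ).
λ = (1 − 0.28) × 0.115 = 0.72 × 0.115 = 0.0828
Half-life = ln 2 / λ = 0.6931 / 0.0828 ≈ 8.37 years

half-life ≈ 8.4 years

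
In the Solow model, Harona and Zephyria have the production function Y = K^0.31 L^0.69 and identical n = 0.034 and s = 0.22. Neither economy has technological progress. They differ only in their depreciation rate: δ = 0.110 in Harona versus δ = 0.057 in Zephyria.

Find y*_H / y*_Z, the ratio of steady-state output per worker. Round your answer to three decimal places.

Steady-state y* = [s/(n + δ)]^(α/(1−α)), so the ratio is [ (s_H/(n + δ)_H) / (s_Z/(n + δ)_Z) ]^0.4493.
s_H/(n + δ)_H = 0.22/0.144 = 1.5278; s_Z/(n + δ)_Z = 0.22/0.091 = 2.4176.
Ratio = (1.5278/2.4176)^0.4493 = 0.6319^0.4493 ≈ 0.8136

y*_H / y*_Z ≈ 0.814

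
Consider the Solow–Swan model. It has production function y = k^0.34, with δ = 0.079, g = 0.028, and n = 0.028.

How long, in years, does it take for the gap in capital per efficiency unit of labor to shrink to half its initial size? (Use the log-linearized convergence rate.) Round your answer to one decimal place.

t_½ ≈ 7.8 years

Near the steady state the convergence rate is λ = (1 − α)(n + g + δ).
λ = (1 − 0.34) × 0.135 = 0.66 × 0.135 = 0.0891
Half-life = ln 2 / λ = 0.6931 / 0.0891 ≈ 7.78 years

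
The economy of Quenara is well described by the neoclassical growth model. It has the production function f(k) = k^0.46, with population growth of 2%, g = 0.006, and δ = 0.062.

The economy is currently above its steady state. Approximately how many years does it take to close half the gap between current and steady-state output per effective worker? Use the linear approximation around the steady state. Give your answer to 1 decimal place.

about 14.6 years

Near the steady state the convergence rate is λ = (1 − α)(n + g + δ).
λ = (1 − 0.46) × 0.088 = 0.54 × 0.088 = 0.04752
Half-life = ln 2 / λ = 0.6931 / 0.04752 ≈ 14.59 years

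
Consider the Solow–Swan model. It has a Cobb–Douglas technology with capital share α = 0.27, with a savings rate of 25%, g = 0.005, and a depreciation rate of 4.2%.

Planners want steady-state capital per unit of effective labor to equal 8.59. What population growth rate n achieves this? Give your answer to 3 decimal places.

n ≈ 0.005

At the steady state, Δk = 0, so s·k^α = (n + g + δ)·k.
So s / (n + g + δ) = (k*)^(1−α) = 8.59^0.73 = 4.8063.
Therefore n + g + δ = s / 4.8063 = 0.25 / 4.8063 = 0.0520, so n = 0.0520 − 0.047 = 0.0050.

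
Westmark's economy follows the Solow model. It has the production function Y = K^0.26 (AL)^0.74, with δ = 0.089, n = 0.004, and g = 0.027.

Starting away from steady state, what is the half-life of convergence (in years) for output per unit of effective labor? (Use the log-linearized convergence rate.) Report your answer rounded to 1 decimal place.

t_½ ≈ 7.8 years

Near the steady state the convergence rate is λ = (1 − α)(n + g + δ).
λ = (1 − 0.26) × 0.120 = 0.74 × 0.120 = 0.0888
Half-life = ln 2 / λ = 0.6931 / 0.0888 ≈ 7.81 years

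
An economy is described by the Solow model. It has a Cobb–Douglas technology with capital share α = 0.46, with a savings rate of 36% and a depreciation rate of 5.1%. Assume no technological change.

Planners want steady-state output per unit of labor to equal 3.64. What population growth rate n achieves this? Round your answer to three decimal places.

At the steady state, Δk = 0, so s·k^α = (n + δ)·k.
Since y* = [s/(n + δ)]^(α/(1−α)), we have s/(n + δ) = (y*)^((1−α)/α) = 3.64^1.1739 = 4.5570.
Therefore n + δ = s / 4.5570 = 0.36 / 4.5570 = 0.0790, so n = 0.0790 − 0.051 = 0.0280.

n ≈ 0.028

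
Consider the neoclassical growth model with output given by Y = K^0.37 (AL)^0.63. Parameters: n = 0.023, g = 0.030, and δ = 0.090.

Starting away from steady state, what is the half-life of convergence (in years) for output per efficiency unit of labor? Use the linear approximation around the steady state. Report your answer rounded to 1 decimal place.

t_½ ≈ 7.7 years

Near the steady state the convergence rate is λ = (1 − α)(n + g + δ).
λ = (1 − 0.37) × 0.143 = 0.63 × 0.143 = 0.09009
Half-life = ln 2 / λ = 0.6931 / 0.09009 ≈ 7.69 years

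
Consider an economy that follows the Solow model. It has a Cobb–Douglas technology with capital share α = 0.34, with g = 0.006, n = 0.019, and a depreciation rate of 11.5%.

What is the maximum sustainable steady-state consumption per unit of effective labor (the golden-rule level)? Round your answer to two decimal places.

At the golden rule, f'(k) = n + g + δ, so α·k^(α−1) = n + g + δ and k_gold = (α/(n + g + δ))^(1/(1−α)).
k_gold = (0.34/0.140)^(1/0.66) = 2.4286^1.5152 ≈ 3.8361
c_gold = f(k_gold) − (n + g + δ)·k_gold = 1.5795 − 0.140×3.8361 ≈ 1.0424

c_gold ≈ 1.04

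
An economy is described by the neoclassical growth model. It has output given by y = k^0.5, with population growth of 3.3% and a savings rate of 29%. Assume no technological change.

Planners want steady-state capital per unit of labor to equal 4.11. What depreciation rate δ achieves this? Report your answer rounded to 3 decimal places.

δ ≈ 0.110

Steady state requires s·f(k) = (n + δ)·k, i.e. s·k^α = (n + δ)·k.
So s / (n + δ) = (k*)^(1−α) = 4.11^0.5 = 2.0273.
Therefore n + δ = s / 2.0273 = 0.29 / 2.0273 = 0.1430, so δ = 0.1430 − 0.033 = 0.1100.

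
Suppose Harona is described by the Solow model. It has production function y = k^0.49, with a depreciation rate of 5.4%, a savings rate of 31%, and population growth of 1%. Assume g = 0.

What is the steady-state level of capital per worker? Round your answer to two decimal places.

k* ≈ 22.05

In steady state, investment equals break-even investment: s·k^α = (n + δ)·k.
Dividing both sides by k: k^(1−α) = s / (n + δ).
k^0.51 = 0.31 / (0.010 + 0.054) = 0.31 / 0.064 = 4.8438
k* = 4.8438^(1/0.51) ≈ 22.0548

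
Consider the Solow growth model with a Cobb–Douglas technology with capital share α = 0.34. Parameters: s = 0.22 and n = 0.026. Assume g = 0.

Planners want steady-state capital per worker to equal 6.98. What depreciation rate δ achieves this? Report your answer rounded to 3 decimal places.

At the steady state, Δk = 0, so s·k^α = (n + δ)·k.
So s / (n + δ) = (k*)^(1−α) = 6.98^0.66 = 3.6053.
Therefore n + δ = s / 3.6053 = 0.22 / 3.6053 = 0.0610, so δ = 0.0610 − 0.026 = 0.0350.

δ ≈ 0.035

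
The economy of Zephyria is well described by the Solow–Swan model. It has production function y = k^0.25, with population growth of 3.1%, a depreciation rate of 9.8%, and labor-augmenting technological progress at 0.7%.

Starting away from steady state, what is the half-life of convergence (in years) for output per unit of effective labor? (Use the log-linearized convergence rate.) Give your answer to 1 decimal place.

half-life ≈ 6.8 years

Near the steady state the convergence rate is λ = (1 − α)(n + g + δ).
λ = (1 − 0.25) × 0.136 = 0.75 × 0.136 = 0.1020
Half-life = ln 2 / λ = 0.6931 / 0.1020 ≈ 6.80 years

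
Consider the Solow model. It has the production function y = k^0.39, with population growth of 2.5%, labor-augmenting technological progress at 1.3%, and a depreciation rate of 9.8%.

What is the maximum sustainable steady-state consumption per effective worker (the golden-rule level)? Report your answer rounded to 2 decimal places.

At the golden rule, f'(k) = n + g + δ, so α·k^(α−1) = n + g + δ and k_gold = (α/(n + g + δ))^(1/(1−α)).
k_gold = (0.39/0.136)^(1/0.61) = 2.8676^1.6393 ≈ 5.6235
c_gold = f(k_gold) − (n + g + δ)·k_gold = 1.9611 − 0.136×5.6235 ≈ 1.1963

c_gold ≈ 1.20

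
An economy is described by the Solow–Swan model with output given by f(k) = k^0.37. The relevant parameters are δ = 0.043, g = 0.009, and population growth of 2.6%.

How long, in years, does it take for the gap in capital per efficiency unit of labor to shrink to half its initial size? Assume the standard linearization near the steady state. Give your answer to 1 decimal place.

half-life ≈ 14.1 years

Near the steady state the convergence rate is λ = (1 − α)(n + g + δ).
λ = (1 − 0.37) × 0.078 = 0.63 × 0.078 = 0.04914
Half-life = ln 2 / λ = 0.6931 / 0.04914 ≈ 14.10 years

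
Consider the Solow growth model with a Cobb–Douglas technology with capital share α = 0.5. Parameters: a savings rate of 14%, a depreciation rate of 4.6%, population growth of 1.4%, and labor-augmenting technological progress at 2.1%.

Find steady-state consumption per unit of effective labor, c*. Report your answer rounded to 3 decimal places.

c* ≈ 1.486

At the steady state, Δk = 0, so s·k^α = (n + g + δ)·k.
Rearranging, k^(1−α) = s / (n + g + δ).
k^0.5 = 0.14 / (0.014 + 0.021 + 0.046) = 0.14 / 0.081 = 1.7284
k* = 1.7284^(1/0.5) ≈ 2.9874
y* = (k*)^α = 2.9874^0.5 ≈ 1.7284
c* = (1 − s)·y* = (1 − 0.14) × 1.7284 ≈ 1.4864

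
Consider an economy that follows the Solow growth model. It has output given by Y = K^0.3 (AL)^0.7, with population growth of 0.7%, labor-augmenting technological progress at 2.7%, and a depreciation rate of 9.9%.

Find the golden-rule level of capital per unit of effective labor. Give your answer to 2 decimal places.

The golden rule sets f'(k) = n + g + δ, i.e. α·k^(α−1) = n + g + δ.
So k^(1−α) = α / (n + g + δ) = 0.3 / 0.133 = 2.2556.
k_gold = 2.2556^(1/0.7) ≈ 3.1964

k_gold ≈ 3.20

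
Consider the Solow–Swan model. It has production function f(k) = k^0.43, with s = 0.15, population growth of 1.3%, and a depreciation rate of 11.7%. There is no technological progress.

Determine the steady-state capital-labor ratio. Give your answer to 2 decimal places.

k* ≈ 1.29

In steady state, investment equals break-even investment: s·k^α = (n + δ)·k.
Dividing both sides by k: k^(1−α) = s / (n + δ).
k^0.57 = 0.15 / (0.013 + 0.117) = 0.15 / 0.130 = 1.1538
k* = 1.1538^(1/0.57) ≈ 1.2853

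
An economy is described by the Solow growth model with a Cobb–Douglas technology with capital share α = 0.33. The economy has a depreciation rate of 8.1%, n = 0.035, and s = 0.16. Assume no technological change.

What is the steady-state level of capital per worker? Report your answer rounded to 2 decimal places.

In steady state, investment equals break-even investment: s·k^α = (n + δ)·k.
Rearranging, k^(1−α) = s / (n + δ).
k^0.67 = 0.16 / (0.035 + 0.081) = 0.16 / 0.116 = 1.3793
k* = 1.3793^(1/0.67) ≈ 1.6160

k* = 1.62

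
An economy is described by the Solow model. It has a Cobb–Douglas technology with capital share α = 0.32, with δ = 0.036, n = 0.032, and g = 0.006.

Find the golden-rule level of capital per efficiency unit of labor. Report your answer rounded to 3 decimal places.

k_gold ≈ 8.613

The golden rule sets f'(k) = n + g + δ, i.e. α·k^(α−1) = n + g + δ.
So k^(1−α) = α / (n + g + δ) = 0.32 / 0.074 = 4.3243.
k_gold = 4.3243^(1/0.68) ≈ 8.6133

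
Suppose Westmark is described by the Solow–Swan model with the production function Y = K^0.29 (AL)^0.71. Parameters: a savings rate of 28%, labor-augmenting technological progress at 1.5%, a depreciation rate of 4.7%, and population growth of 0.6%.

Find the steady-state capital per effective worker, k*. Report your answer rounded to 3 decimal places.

k* = 7.340

At the steady state, Δk = 0, so s·k^α = (n + g + δ)·k.
Dividing both sides by k: k^(1−α) = s / (n + g + δ).
k^0.71 = 0.28 / (0.006 + 0.015 + 0.047) = 0.28 / 0.068 = 4.1176
k* = 4.1176^(1/0.71) ≈ 7.3400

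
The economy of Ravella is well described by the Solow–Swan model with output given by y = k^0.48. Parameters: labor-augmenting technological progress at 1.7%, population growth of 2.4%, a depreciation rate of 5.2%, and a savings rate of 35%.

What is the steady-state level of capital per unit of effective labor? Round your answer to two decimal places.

Steady state requires s·f(k) = (n + g + δ)·k, i.e. s·k^α = (n + g + δ)·k.
Dividing both sides by k: k^(1−α) = s / (n + g + δ).
k^0.52 = 0.35 / (0.024 + 0.017 + 0.052) = 0.35 / 0.093 = 3.7634
k* = 3.7634^(1/0.52) ≈ 12.7904

k* ≈ 12.79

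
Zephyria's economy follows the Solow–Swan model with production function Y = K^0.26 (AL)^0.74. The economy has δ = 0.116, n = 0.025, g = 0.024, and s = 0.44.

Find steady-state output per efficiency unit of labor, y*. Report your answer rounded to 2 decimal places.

y* ≈ 1.41

At the steady state, Δk = 0, so s·k^α = (n + g + δ)·k.
Rearranging, k^(1−α) = s / (n + g + δ).
k^0.74 = 0.44 / (0.025 + 0.024 + 0.116) = 0.44 / 0.165 = 2.6667
k* = 2.6667^(1/0.74) ≈ 3.7639
y* = (k*)^α = 3.7639^0.26 ≈ 1.4115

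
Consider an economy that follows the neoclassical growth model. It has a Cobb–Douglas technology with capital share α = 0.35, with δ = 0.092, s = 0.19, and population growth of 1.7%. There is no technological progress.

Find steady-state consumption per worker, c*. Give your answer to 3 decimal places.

c* = 1.093

Steady state requires s·f(k) = (n + δ)·k, i.e. s·k^α = (n + δ)·k.
Rearranging, k^(1−α) = s / (n + δ).
k^0.65 = 0.19 / (0.017 + 0.092) = 0.19 / 0.109 = 1.7431
k* = 1.7431^(1/0.65) ≈ 2.3511
y* = (k*)^α = 2.3511^0.35 ≈ 1.3488
c* = (1 − s)·y* = (1 − 0.19) × 1.3488 ≈ 1.0925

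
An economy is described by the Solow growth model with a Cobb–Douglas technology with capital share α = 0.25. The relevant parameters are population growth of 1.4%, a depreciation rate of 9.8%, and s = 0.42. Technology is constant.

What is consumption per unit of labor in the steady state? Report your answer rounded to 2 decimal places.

At the steady state, Δk = 0, so s·k^α = (n + δ)·k.
Rearranging, k^(1−α) = s / (n + δ).
k^0.75 = 0.42 / (0.014 + 0.098) = 0.42 / 0.112 = 3.7500
k* = 3.7500^(1/0.75) ≈ 5.8261
y* = (k*)^α = 5.8261^0.25 ≈ 1.5536
c* = (1 − s)·y* = (1 − 0.42) × 1.5536 ≈ 0.9011

c* ≈ 0.90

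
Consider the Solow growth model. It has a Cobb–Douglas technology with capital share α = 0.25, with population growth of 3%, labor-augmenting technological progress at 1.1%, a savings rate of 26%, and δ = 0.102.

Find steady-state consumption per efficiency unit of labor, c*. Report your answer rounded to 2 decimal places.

In steady state, investment equals break-even investment: s·k^α = (n + g + δ)·k.
Dividing both sides by k: k^(1−α) = s / (n + g + δ).
k^0.75 = 0.26 / (0.030 + 0.011 + 0.102) = 0.26 / 0.143 = 1.8182
k* = 1.8182^(1/0.75) ≈ 2.2192
y* = (k*)^α = 2.2192^0.25 ≈ 1.2205
c* = (1 − s)·y* = (1 − 0.26) × 1.2205 ≈ 0.9032

c* = 0.90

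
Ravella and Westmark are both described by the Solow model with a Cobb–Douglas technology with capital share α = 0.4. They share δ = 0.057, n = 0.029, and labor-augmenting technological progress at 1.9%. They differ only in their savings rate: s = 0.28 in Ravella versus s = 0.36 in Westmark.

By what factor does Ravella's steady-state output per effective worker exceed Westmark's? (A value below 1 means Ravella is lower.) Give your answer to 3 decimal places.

Steady-state y* = [s/(n + g + δ)]^(α/(1−α)), so the ratio is [ (s_R/(n + g + δ)_R) / (s_W/(n + g + δ)_W) ]^0.6667.
s_R/(n + g + δ)_R = 0.28/0.105 = 2.6667; s_W/(n + g + δ)_W = 0.36/0.105 = 3.4286.
Ratio = (2.6667/3.4286)^0.6667 = 0.7778^0.6667 ≈ 0.8457

y*_R / y*_W ≈ 0.846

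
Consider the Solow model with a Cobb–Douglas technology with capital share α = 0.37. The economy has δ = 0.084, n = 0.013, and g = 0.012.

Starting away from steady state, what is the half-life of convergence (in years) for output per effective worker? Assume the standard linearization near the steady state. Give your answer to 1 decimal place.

Near the steady state the convergence rate is λ = (1 − α)(n + g + δ).
λ = (1 − 0.37) × 0.109 = 0.63 × 0.109 = 0.06867
Half-life = ln 2 / λ = 0.6931 / 0.06867 ≈ 10.09 years

t_½ ≈ 10.1 years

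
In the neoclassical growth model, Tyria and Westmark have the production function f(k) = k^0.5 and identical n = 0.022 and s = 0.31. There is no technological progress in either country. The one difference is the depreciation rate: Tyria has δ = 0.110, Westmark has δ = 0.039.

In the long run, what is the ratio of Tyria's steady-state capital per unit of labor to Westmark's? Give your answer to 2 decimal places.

ratio ≈ 0.21

Steady-state k* = [s/(n + δ)]^(1/(1−α)), so the ratio is [ (s_T/(n + δ)_T) / (s_W/(n + δ)_W) ]^2.
s_T/(n + δ)_T = 0.31/0.132 = 2.3485; s_W/(n + δ)_W = 0.31/0.061 = 5.0820.
Ratio = (2.3485/5.0820)^2 = 0.4621^2 ≈ 0.2135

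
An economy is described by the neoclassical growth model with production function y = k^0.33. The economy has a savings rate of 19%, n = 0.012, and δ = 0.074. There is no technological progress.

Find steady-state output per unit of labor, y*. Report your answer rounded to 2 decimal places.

y* ≈ 1.48

At the steady state, Δk = 0, so s·k^α = (n + δ)·k.
Rearranging, k^(1−α) = s / (n + δ).
k^0.67 = 0.19 / (0.012 + 0.074) = 0.19 / 0.086 = 2.2093
k* = 2.2093^(1/0.67) ≈ 3.2645
y* = (k*)^α = 3.2645^0.33 ≈ 1.4776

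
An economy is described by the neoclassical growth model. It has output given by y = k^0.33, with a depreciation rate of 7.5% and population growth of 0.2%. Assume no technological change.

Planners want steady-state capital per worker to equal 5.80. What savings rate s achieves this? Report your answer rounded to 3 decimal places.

At the steady state, Δk = 0, so s·k^α = (n + δ)·k.
So s / (n + δ) = (k*)^(1−α) = 5.80^0.67 = 3.2471.
Therefore s = 3.2471 × (n + δ) = 3.2471 × 0.077 = 0.2500.

s ≈ 0.250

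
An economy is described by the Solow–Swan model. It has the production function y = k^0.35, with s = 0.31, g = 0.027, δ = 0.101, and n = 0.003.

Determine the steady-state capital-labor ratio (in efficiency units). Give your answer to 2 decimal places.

k* ≈ 3.76

In steady state, investment equals break-even investment: s·k^α = (n + g + δ)·k.
Dividing both sides by k: k^(1−α) = s / (n + g + δ).
k^0.65 = 0.31 / (0.003 + 0.027 + 0.101) = 0.31 / 0.131 = 2.3664
k* = 2.3664^(1/0.65) ≈ 3.7629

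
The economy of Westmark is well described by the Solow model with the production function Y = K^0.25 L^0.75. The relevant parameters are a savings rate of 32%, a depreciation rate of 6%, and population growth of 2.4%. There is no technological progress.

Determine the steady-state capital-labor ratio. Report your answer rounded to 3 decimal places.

k* = 5.950

In steady state, investment equals break-even investment: s·k^α = (n + δ)·k.
Rearranging, k^(1−α) = s / (n + δ).
k^0.75 = 0.32 / (0.024 + 0.060) = 0.32 / 0.084 = 3.8095
k* = 3.8095^(1/0.75) ≈ 5.9496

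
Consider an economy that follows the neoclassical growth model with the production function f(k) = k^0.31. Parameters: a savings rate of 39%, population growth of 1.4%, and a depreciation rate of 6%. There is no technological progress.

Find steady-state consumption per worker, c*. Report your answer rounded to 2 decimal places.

c* = 1.29

Steady state requires s·f(k) = (n + δ)·k, i.e. s·k^α = (n + δ)·k.
Rearranging, k^(1−α) = s / (n + δ).
k^0.69 = 0.39 / (0.014 + 0.060) = 0.39 / 0.074 = 5.2703
k* = 5.2703^(1/0.69) ≈ 11.1209
y* = (k*)^α = 11.1209^0.31 ≈ 2.1101
c* = (1 − s)·y* = (1 − 0.39) × 2.1101 ≈ 1.2872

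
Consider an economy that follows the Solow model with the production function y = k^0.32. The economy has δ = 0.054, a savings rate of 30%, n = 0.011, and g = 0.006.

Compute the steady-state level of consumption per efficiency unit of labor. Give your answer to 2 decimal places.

In steady state, investment equals break-even investment: s·k^α = (n + g + δ)·k.
Dividing both sides by k: k^(1−α) = s / (n + g + δ).
k^0.68 = 0.30 / (0.011 + 0.006 + 0.054) = 0.30 / 0.071 = 4.2254
k* = 4.2254^(1/0.68) ≈ 8.3252
y* = (k*)^α = 8.3252^0.32 ≈ 1.9703
c* = (1 − s)·y* = (1 − 0.30) × 1.9703 ≈ 1.3792

c* ≈ 1.38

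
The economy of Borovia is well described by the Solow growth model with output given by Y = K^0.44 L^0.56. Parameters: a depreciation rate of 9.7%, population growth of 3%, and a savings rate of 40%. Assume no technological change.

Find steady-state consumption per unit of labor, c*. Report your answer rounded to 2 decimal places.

Steady state requires s·f(k) = (n + δ)·k, i.e. s·k^α = (n + δ)·k.
Rearranging, k^(1−α) = s / (n + δ).
k^0.56 = 0.40 / (0.030 + 0.097) = 0.40 / 0.127 = 3.1496
k* = 3.1496^(1/0.56) ≈ 7.7579
y* = (k*)^α = 7.7579^0.44 ≈ 2.4631
c* = (1 − s)·y* = (1 − 0.40) × 2.4631 ≈ 1.4779

c* ≈ 1.48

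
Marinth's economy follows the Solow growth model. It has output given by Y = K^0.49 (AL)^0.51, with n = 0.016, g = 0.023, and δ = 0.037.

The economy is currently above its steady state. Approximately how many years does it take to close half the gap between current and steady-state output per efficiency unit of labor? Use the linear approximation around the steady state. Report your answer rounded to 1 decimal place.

half-life ≈ 17.9 years

Near the steady state the convergence rate is λ = (1 − α)(n + g + δ).
λ = (1 − 0.49) × 0.076 = 0.51 × 0.076 = 0.03876
Half-life = ln 2 / λ = 0.6931 / 0.03876 ≈ 17.88 years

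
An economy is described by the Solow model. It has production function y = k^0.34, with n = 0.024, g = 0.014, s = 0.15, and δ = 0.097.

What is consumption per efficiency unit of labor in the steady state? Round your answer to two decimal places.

In steady state, investment equals break-even investment: s·k^α = (n + g + δ)·k.
Rearranging, k^(1−α) = s / (n + g + δ).
k^0.66 = 0.15 / (0.024 + 0.014 + 0.097) = 0.15 / 0.135 = 1.1111
k* = 1.1111^(1/0.66) ≈ 1.1731
y* = (k*)^α = 1.1731^0.34 ≈ 1.0558
c* = (1 − s)·y* = (1 − 0.15) × 1.0558 ≈ 0.8974

c* ≈ 0.90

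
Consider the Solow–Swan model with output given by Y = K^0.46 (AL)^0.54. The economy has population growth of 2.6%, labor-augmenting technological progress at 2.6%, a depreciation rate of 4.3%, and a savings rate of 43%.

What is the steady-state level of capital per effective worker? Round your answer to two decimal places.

At the steady state, Δk = 0, so s·k^α = (n + g + δ)·k.
Dividing both sides by k: k^(1−α) = s / (n + g + δ).
k^0.54 = 0.43 / (0.026 + 0.026 + 0.043) = 0.43 / 0.095 = 4.5263
k* = 4.5263^(1/0.54) ≈ 16.3810

k* = 16.38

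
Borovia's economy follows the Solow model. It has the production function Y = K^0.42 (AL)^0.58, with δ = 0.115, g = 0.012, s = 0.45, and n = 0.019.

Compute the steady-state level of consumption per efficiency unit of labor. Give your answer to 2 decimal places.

At the steady state, Δk = 0, so s·k^α = (n + g + δ)·k.
Dividing both sides by k: k^(1−α) = s / (n + g + δ).
k^0.58 = 0.45 / (0.019 + 0.012 + 0.115) = 0.45 / 0.146 = 3.0822
k* = 3.0822^(1/0.58) ≈ 6.9641
y* = (k*)^α = 6.9641^0.42 ≈ 2.2595
c* = (1 − s)·y* = (1 − 0.45) × 2.2595 ≈ 1.2427

c* ≈ 1.24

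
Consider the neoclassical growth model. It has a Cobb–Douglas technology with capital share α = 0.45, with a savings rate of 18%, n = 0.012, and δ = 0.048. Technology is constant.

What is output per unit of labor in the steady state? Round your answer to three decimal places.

Steady state requires s·f(k) = (n + δ)·k, i.e. s·k^α = (n + δ)·k.
Dividing both sides by k: k^(1−α) = s / (n + δ).
k^0.55 = 0.18 / (0.012 + 0.048) = 0.18 / 0.060 = 3.0000
k* = 3.0000^(1/0.55) ≈ 7.3704
y* = (k*)^α = 7.3704^0.45 ≈ 2.4568

y* = 2.457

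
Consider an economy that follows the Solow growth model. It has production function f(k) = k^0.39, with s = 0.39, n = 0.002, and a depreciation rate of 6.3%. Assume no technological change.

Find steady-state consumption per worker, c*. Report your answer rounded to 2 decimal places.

c* = 1.92

In steady state, investment equals break-even investment: s·k^α = (n + δ)·k.
Dividing both sides by k: k^(1−α) = s / (n + δ).
k^0.61 = 0.39 / (0.002 + 0.063) = 0.39 / 0.065 = 6.0000
k* = 6.0000^(1/0.61) ≈ 18.8650
y* = (k*)^α = 18.8650^0.39 ≈ 3.1442
c* = (1 − s)·y* = (1 − 0.39) × 3.1442 ≈ 1.9180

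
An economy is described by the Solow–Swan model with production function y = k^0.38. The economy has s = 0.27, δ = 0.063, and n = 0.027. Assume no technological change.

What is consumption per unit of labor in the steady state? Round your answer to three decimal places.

In steady state, investment equals break-even investment: s·k^α = (n + δ)·k.
Dividing both sides by k: k^(1−α) = s / (n + δ).
k^0.62 = 0.27 / (0.027 + 0.063) = 0.27 / 0.090 = 3.0000
k* = 3.0000^(1/0.62) ≈ 5.8823
y* = (k*)^α = 5.8823^0.38 ≈ 1.9608
c* = (1 − s)·y* = (1 − 0.27) × 1.9608 ≈ 1.4314

c* = 1.431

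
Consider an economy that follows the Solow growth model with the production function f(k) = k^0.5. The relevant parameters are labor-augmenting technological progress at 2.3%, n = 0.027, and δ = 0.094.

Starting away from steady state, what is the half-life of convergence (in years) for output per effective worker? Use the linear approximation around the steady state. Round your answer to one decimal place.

Near the steady state the convergence rate is λ = (1 − α)(n + g + δ).
λ = (1 − 0.5) × 0.144 = 0.5 × 0.144 = 0.0720
Half-life = ln 2 / λ = 0.6931 / 0.0720 ≈ 9.63 years

about 9.6 years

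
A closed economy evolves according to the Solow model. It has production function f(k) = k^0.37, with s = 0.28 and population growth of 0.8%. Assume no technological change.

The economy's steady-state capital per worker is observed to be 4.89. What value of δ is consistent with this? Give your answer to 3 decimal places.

δ ≈ 0.095

At the steady state, Δk = 0, so s·k^α = (n + δ)·k.
So s / (n + δ) = (k*)^(1−α) = 4.89^0.63 = 2.7181.
Therefore n + δ = s / 2.7181 = 0.28 / 2.7181 = 0.1030, so δ = 0.1030 − 0.008 = 0.0950.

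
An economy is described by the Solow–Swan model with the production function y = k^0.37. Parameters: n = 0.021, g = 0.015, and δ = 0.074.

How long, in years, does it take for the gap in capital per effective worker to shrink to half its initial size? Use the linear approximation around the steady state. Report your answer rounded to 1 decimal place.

Near the steady state the convergence rate is λ = (1 − α)(n + g + δ).
λ = (1 − 0.37) × 0.110 = 0.63 × 0.110 = 0.0693
Half-life = ln 2 / λ = 0.6931 / 0.0693 ≈ 10.00 years

about 10.0 years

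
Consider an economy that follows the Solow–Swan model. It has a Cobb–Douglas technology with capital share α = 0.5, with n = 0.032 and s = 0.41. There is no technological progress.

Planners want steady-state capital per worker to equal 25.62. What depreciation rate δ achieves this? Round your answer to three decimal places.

Steady state requires s·f(k) = (n + δ)·k, i.e. s·k^α = (n + δ)·k.
So s / (n + δ) = (k*)^(1−α) = 25.62^0.5 = 5.0616.
Therefore n + δ = s / 5.0616 = 0.41 / 5.0616 = 0.0810, so δ = 0.0810 − 0.032 = 0.0490.

δ ≈ 0.049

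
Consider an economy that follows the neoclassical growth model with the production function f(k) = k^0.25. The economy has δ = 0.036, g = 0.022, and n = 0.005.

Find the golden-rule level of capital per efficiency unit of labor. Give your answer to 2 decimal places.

k_gold ≈ 6.28

The golden rule sets f'(k) = n + g + δ, i.e. α·k^(α−1) = n + g + δ.
So k^(1−α) = α / (n + g + δ) = 0.25 / 0.063 = 3.9683.
k_gold = 3.9683^(1/0.75) ≈ 6.2826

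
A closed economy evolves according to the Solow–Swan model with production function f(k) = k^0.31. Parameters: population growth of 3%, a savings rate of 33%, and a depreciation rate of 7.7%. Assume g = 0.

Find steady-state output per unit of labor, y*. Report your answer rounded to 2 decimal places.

Steady state requires s·f(k) = (n + δ)·k, i.e. s·k^α = (n + δ)·k.
Dividing both sides by k: k^(1−α) = s / (n + δ).
k^0.69 = 0.33 / (0.030 + 0.077) = 0.33 / 0.107 = 3.0841
k* = 3.0841^(1/0.69) ≈ 5.1154
y* = (k*)^α = 5.1154^0.31 ≈ 1.6586

y* = 1.66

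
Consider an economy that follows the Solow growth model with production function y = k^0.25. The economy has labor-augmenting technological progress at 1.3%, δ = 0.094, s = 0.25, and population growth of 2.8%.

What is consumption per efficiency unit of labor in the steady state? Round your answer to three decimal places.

In steady state, investment equals break-even investment: s·k^α = (n + g + δ)·k.
Rearranging, k^(1−α) = s / (n + g + δ).
k^0.75 = 0.25 / (0.028 + 0.013 + 0.094) = 0.25 / 0.135 = 1.8519
k* = 1.8519^(1/0.75) ≈ 2.2742
y* = (k*)^α = 2.2742^0.25 ≈ 1.2280
c* = (1 − s)·y* = (1 − 0.25) × 1.2280 ≈ 0.9210

c* = 0.921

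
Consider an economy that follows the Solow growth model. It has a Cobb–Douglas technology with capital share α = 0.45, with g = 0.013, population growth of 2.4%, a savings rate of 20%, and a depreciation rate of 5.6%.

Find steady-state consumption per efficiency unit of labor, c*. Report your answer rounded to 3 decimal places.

In steady state, investment equals break-even investment: s·k^α = (n + g + δ)·k.
Rearranging, k^(1−α) = s / (n + g + δ).
k^0.55 = 0.20 / (0.024 + 0.013 + 0.056) = 0.20 / 0.093 = 2.1505
k* = 2.1505^(1/0.55) ≈ 4.0236
y* = (k*)^α = 4.0236^0.45 ≈ 1.8710
c* = (1 − s)·y* = (1 − 0.20) × 1.8710 ≈ 1.4968

c* = 1.497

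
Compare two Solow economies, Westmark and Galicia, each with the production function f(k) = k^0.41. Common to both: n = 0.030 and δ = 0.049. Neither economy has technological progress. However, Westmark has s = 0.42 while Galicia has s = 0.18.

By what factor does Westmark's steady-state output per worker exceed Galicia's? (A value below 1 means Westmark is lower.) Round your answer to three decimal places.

Steady-state y* = [s/(n + δ)]^(α/(1−α)), so the ratio is [ (s_W/(n + δ)_W) / (s_G/(n + δ)_G) ]^0.6949.
s_W/(n + δ)_W = 0.42/0.079 = 5.3165; s_G/(n + δ)_G = 0.18/0.079 = 2.2785.
Ratio = (5.3165/2.2785)^0.6949 = 2.3333^0.6949 ≈ 1.8018

y*_W / y*_G ≈ 1.802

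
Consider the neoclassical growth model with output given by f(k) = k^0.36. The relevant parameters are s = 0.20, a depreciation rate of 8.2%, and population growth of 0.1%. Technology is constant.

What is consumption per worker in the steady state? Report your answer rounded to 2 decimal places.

Steady state requires s·f(k) = (n + δ)·k, i.e. s·k^α = (n + δ)·k.
Rearranging, k^(1−α) = s / (n + δ).
k^0.64 = 0.20 / (0.001 + 0.082) = 0.20 / 0.083 = 2.4096
k* = 2.4096^(1/0.64) ≈ 3.9517
y* = (k*)^α = 3.9517^0.36 ≈ 1.6400
c* = (1 − s)·y* = (1 − 0.20) × 1.6400 ≈ 1.3120

c* = 1.31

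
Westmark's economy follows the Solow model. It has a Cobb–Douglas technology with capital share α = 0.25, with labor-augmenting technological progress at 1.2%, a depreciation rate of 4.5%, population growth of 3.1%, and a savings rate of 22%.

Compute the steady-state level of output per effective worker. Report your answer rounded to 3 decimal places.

Steady state requires s·f(k) = (n + g + δ)·k, i.e. s·k^α = (n + g + δ)·k.
Rearranging, k^(1−α) = s / (n + g + δ).
k^0.75 = 0.22 / (0.031 + 0.012 + 0.045) = 0.22 / 0.088 = 2.5000
k* = 2.5000^(1/0.75) ≈ 3.3930
y* = (k*)^α = 3.3930^0.25 ≈ 1.3572

y* ≈ 1.357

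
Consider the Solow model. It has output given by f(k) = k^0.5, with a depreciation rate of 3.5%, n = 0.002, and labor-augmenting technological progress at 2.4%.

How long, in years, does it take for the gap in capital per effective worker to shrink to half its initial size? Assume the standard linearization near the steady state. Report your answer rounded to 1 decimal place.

about 22.7 years

Near the steady state the convergence rate is λ = (1 − α)(n + g + δ).
λ = (1 − 0.5) × 0.061 = 0.5 × 0.061 = 0.0305
Half-life = ln 2 / λ = 0.6931 / 0.0305 ≈ 22.72 years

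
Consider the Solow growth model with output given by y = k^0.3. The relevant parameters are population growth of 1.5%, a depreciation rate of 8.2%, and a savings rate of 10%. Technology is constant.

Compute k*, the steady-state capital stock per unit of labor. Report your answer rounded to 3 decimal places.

At the steady state, Δk = 0, so s·k^α = (n + δ)·k.
Rearranging, k^(1−α) = s / (n + δ).
k^0.7 = 0.10 / (0.015 + 0.082) = 0.10 / 0.097 = 1.0309
k* = 1.0309^(1/0.7) ≈ 1.0444

k* = 1.044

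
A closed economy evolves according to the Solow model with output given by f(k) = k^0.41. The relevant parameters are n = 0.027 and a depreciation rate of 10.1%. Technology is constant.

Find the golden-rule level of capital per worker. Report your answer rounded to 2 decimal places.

k_gold ≈ 7.19

The golden rule sets f'(k) = n + δ, i.e. α·k^(α−1) = n + δ.
So k^(1−α) = α / (n + δ) = 0.41 / 0.128 = 3.2031.
k_gold = 3.2031^(1/0.59) ≈ 7.1928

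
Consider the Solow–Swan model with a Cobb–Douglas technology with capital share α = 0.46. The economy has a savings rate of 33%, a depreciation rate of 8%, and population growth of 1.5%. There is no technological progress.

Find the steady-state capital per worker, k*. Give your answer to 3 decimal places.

Steady state requires s·f(k) = (n + δ)·k, i.e. s·k^α = (n + δ)·k.
Dividing both sides by k: k^(1−α) = s / (n + δ).
k^0.54 = 0.33 / (0.015 + 0.080) = 0.33 / 0.095 = 3.4737
k* = 3.4737^(1/0.54) ≈ 10.0338

k* ≈ 10.034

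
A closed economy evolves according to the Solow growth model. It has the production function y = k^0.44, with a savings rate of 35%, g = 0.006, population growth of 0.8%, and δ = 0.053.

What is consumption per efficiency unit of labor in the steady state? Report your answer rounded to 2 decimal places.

c* ≈ 2.38

Steady state requires s·f(k) = (n + g + δ)·k, i.e. s·k^α = (n + g + δ)·k.
Rearranging, k^(1−α) = s / (n + g + δ).
k^0.56 = 0.35 / (0.008 + 0.006 + 0.053) = 0.35 / 0.067 = 5.2239
k* = 5.2239^(1/0.56) ≈ 19.1485
y* = (k*)^α = 19.1485^0.44 ≈ 3.6656
c* = (1 − s)·y* = (1 − 0.35) × 3.6656 ≈ 2.3826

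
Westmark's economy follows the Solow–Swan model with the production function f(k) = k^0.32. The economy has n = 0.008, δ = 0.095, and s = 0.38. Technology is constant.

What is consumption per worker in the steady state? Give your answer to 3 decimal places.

c* = 1.146

Steady state requires s·f(k) = (n + δ)·k, i.e. s·k^α = (n + δ)·k.
Dividing both sides by k: k^(1−α) = s / (n + δ).
k^0.68 = 0.38 / (0.008 + 0.095) = 0.38 / 0.103 = 3.6893
k* = 3.6893^(1/0.68) ≈ 6.8193
y* = (k*)^α = 6.8193^0.32 ≈ 1.8484
c* = (1 − s)·y* = (1 − 0.38) × 1.8484 ≈ 1.1460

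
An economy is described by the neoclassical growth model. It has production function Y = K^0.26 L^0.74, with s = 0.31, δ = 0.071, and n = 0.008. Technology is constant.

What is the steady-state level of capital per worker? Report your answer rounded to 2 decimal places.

k* = 6.34

At the steady state, Δk = 0, so s·k^α = (n + δ)·k.
Rearranging, k^(1−α) = s / (n + δ).
k^0.74 = 0.31 / (0.008 + 0.071) = 0.31 / 0.079 = 3.9241
k* = 3.9241^(1/0.74) ≈ 6.3438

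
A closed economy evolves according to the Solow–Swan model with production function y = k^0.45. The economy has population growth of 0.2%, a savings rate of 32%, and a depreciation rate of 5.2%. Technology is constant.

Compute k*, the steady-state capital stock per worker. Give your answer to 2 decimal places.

In steady state, investment equals break-even investment: s·k^α = (n + δ)·k.
Rearranging, k^(1−α) = s / (n + δ).
k^0.55 = 0.32 / (0.002 + 0.052) = 0.32 / 0.054 = 5.9259
k* = 5.9259^(1/0.55) ≈ 25.4102

k* = 25.41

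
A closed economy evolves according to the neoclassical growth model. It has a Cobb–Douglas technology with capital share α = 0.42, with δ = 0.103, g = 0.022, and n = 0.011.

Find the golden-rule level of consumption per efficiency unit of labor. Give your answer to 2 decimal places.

At the golden rule, f'(k) = n + g + δ, so α·k^(α−1) = n + g + δ and k_gold = (α/(n + g + δ))^(1/(1−α)).
k_gold = (0.42/0.136)^(1/0.58) = 3.0882^1.7241 ≈ 6.9872
c_gold = f(k_gold) − (n + g + δ)·k_gold = 2.2626 − 0.136×6.9872 ≈ 1.3123

c_gold ≈ 1.31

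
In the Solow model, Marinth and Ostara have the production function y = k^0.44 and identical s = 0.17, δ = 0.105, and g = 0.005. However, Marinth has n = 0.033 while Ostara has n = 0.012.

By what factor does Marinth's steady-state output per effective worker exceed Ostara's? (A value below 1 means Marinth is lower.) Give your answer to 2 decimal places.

ratio ≈ 0.88

Steady-state y* = [s/(n + g + δ)]^(α/(1−α)), so the ratio is [ (s_M/(n + g + δ)_M) / (s_O/(n + g + δ)_O) ]^0.7857.
s_M/(n + g + δ)_M = 0.17/0.143 = 1.1888; s_O/(n + g + δ)_O = 0.17/0.122 = 1.3934.
Ratio = (1.1888/1.3934)^0.7857 = 0.8532^0.7857 ≈ 0.8827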